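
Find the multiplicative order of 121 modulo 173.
86

173 is prime, so ord(121) divides φ(173) = 172.
Divisors of 172: 1, 2, 4, 43, 86, 172.
Repeated squaring: 121^1 ≡ 121, 121^2 ≡ 109, 121^4 ≡ 117, 121^8 ≡ 22, 121^16 ≡ 138, 121^32 ≡ 14, 121^64 ≡ 23, 121^128 ≡ 10 (mod 173).
Test 121^d mod 173 for each divisor d in increasing order:
121^1 ≡ 121
121^2 ≡ 109
121^4 ≡ 117
121^43 = 121^32·121^8·121^2·121^1 ≡ 172
121^86 = 121^64·121^16·121^4·121^2 ≡ 1  ← first divisor giving 1
The order is 86.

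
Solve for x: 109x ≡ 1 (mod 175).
114

gcd(109, 175) = 1, so the inverse exists.
Extended Euclidean algorithm on (175, 109):
175 = 1 × 109 + 66  ⟹  66 = (1)·175 + (-1)·109
109 = 1 × 66 + 43  ⟹  43 = (-1)·175 + (2)·109
66 = 1 × 43 + 23  ⟹  23 = (2)·175 + (-3)·109
43 = 1 × 23 + 20  ⟹  20 = (-3)·175 + (5)·109
23 = 1 × 20 + 3  ⟹  3 = (5)·175 + (-8)·109
20 = 6 × 3 + 2  ⟹  2 = (-33)·175 + (53)·109
3 = 1 × 2 + 1  ⟹  1 = (38)·175 + (-61)·109
So (-61)·109 ≡ 1 (mod 175), i.e. 109^(-1) ≡ -61 ≡ 114 (mod 175).
Check: 109 × 114 = 12426 ≡ 1 (mod 175)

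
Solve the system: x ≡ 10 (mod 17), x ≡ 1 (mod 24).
265

Using Chinese Remainder Theorem:
M = 17 × 24 = 408
M1 = 24, M2 = 17
y1 = 24^(-1) mod 17 = 5
y2 = 17^(-1) mod 24 = 17
x = (10×24×5 + 1×17×17) mod 408 = 265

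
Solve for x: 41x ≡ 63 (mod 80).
x ≡ 23 (mod 80)

gcd(41, 80) = 1, which divides 63, so solutions exist.
Find 41^(-1) mod 80 by the extended Euclidean algorithm:
80 = 1 × 41 + 39  ⟹  39 = (1)·80 + (-1)·41
41 = 1 × 39 + 2  ⟹  2 = (-1)·80 + (2)·41
39 = 19 × 2 + 1  ⟹  1 = (20)·80 + (-39)·41
So (-39)·41 ≡ 1 (mod 80), i.e. 41^(-1) ≡ -39 ≡ 41 (mod 80).
x ≡ 41 × 63 = 2583 ≡ 23 (mod 80).
Check: 41 × 23 = 943 ≡ 63 (mod 80).
Unique solution: x ≡ 23 (mod 80)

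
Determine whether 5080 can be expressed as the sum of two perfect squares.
Not possible

Factorization: 5080 = 2^3 × 5 × 127
By Fermat: n is sum of two squares iff every prime p ≡ 3 (mod 4) appears to even power.
Prime(s) ≡ 3 (mod 4) with odd exponent: [(127, 1)]
Therefore 5080 cannot be expressed as a² + b².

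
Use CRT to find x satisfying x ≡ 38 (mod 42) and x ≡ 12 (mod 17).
80

Using Chinese Remainder Theorem:
M = 42 × 17 = 714
M1 = 17, M2 = 42
y1 = 17^(-1) mod 42 = 5
y2 = 42^(-1) mod 17 = 15
x = (38×17×5 + 12×42×15) mod 714 = 80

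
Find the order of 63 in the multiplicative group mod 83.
41

83 is prime, so ord(63) divides φ(83) = 82.
Divisors of 82: 1, 2, 41, 82.
Repeated squaring: 63^1 ≡ 63, 63^2 ≡ 68, 63^4 ≡ 59, 63^8 ≡ 78, 63^16 ≡ 25, 63^32 ≡ 44, 63^64 ≡ 27 (mod 83).
Test 63^d mod 83 for each divisor d in increasing order:
63^1 ≡ 63
63^2 ≡ 68
63^41 = 63^32·63^8·63^1 ≡ 1  ← first divisor giving 1
The order is 41.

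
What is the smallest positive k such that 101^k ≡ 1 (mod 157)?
13

157 is prime, so ord(101) divides φ(157) = 156.
Divisors of 156: 1, 2, 3, 4, 6, 12, 13, 26, 39, 52, 78, 156.
Repeated squaring: 101^1 ≡ 101, 101^2 ≡ 153, 101^4 ≡ 16, 101^8 ≡ 99, 101^16 ≡ 67, 101^32 ≡ 93, 101^64 ≡ 14, 101^128 ≡ 39 (mod 157).
Test 101^d mod 157 for each divisor d in increasing order:
101^1 ≡ 101
101^2 ≡ 153
101^3 = 101^2·101^1 ≡ 67
101^4 ≡ 16
101^6 = 101^4·101^2 ≡ 93
101^12 = 101^8·101^4 ≡ 14
101^13 = 101^8·101^4·101^1 ≡ 1  ← first divisor giving 1
The order is 13.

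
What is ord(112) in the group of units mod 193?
4

193 is prime, so ord(112) divides φ(193) = 192.
Divisors of 192: 1, 2, 3, 4, 6, 8, 12, 16, 24, 32, 48, 64, 96, 192.
Repeated squaring: 112^1 ≡ 112, 112^2 ≡ 192, 112^4 ≡ 1, 112^8 ≡ 1, 112^16 ≡ 1, 112^32 ≡ 1, 112^64 ≡ 1, 112^128 ≡ 1 (mod 193).
Test 112^d mod 193 for each divisor d in increasing order:
112^1 ≡ 112
112^2 ≡ 192
112^3 = 112^2·112^1 ≡ 81
112^4 ≡ 1  ← first divisor giving 1
The order is 4.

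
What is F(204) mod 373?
103

Matrix identity: Q^n = [[F_(n+1), F_n], [F_n, F_(n-1)]] with Q = [[1,1],[1,0]].
n = 204 = 11001100₂. Square-and-multiply, entries mod 373:
Q^1 = [[1,1],[1,0]]
Q^3 = (Q^1)²·Q = [[3,2],[2,1]]
Q^6 = (Q^3)² = [[13,8],[8,5]]
Q^12 = (Q^6)² = [[233,144],[144,89]]
Q^25 = (Q^12)²·Q = [[168,52],[52,116]]
Q^51 = (Q^25)²·Q = [[190,342],[342,221]]
Q^102 = (Q^51)² = [[134,314],[314,193]]
Q^204 = (Q^102)² = [[176,103],[103,73]]
F_204 mod 373 = Q^204[0][1] = 103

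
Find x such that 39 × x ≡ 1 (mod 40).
39

gcd(39, 40) = 1, so the inverse exists.
Extended Euclidean algorithm on (40, 39):
40 = 1 × 39 + 1  ⟹  1 = (1)·40 + (-1)·39
So (-1)·39 ≡ 1 (mod 40), i.e. 39^(-1) ≡ -1 ≡ 39 (mod 40).
Check: 39 × 39 = 1521 ≡ 1 (mod 40)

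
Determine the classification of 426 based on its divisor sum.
abundant

Proper divisors of 426: sum = 1 + 2 + 3 + 6 + 71 + 142 + 213 = 438
Since 438 > 426, 426 is abundant.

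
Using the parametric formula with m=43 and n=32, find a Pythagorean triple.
(825, 2752, 2873)

Euclid's formula: a = m² - n², b = 2mn, c = m² + n²
m = 43, n = 32
a = 43² - 32² = 1849 - 1024 = 825
b = 2 × 43 × 32 = 2752
c = 43² + 32² = 1849 + 1024 = 2873
Verification: 825² + 2752² = 680625 + 7573504 = 8254129 = 2873² ✓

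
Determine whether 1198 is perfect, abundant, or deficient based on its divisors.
deficient

Proper divisors of 1198: sum = 1 + 2 + 599 = 602
Since 602 < 1198, 1198 is deficient.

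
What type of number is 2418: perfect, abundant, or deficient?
abundant

Proper divisors of 2418: sum = 1 + 2 + 3 + 6 + 13 + 26 + 31 + 39 + 62 + 78 + 93 + 186 + 403 + 806 + 1209 = 2958
Since 2958 > 2418, 2418 is abundant.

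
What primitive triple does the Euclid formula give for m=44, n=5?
(1911, 440, 1961)

Euclid's formula: a = m² - n², b = 2mn, c = m² + n²
m = 44, n = 5
a = 44² - 5² = 1936 - 25 = 1911
b = 2 × 44 × 5 = 440
c = 44² + 5² = 1936 + 25 = 1961
Verification: 1911² + 440² = 3651921 + 193600 = 3845521 = 1961² ✓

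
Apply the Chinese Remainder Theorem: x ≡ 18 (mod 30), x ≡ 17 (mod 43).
318

Using Chinese Remainder Theorem:
M = 30 × 43 = 1290
M1 = 43, M2 = 30
y1 = 43^(-1) mod 30 = 7
y2 = 30^(-1) mod 43 = 33
x = (18×43×7 + 17×30×33) mod 1290 = 318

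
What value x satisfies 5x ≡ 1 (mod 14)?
3

gcd(5, 14) = 1, so the inverse exists.
Extended Euclidean algorithm on (14, 5):
14 = 2 × 5 + 4  ⟹  4 = (1)·14 + (-2)·5
5 = 1 × 4 + 1  ⟹  1 = (-1)·14 + (3)·5
So (3)·5 ≡ 1 (mod 14), i.e. 5^(-1) ≡ 3 (mod 14).
Check: 5 × 3 = 15 ≡ 1 (mod 14)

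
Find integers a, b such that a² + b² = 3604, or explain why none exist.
2² + 60² (a=2, b=60)

Factorization: 3604 = 2^2 × 17 × 53
By Fermat: n is sum of two squares iff every prime p ≡ 3 (mod 4) appears to even power.
All primes ≡ 3 (mod 4) appear to even power.
Search a = 0, 1, 2, … for 3604 - a² a perfect square: first hit at a = 2: 3604 - 4 = 3600 = 60².
3604 = 2² + 60² = 4 + 3600 ✓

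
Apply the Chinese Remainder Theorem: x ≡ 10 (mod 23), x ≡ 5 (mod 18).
401

Using Chinese Remainder Theorem:
M = 23 × 18 = 414
M1 = 18, M2 = 23
y1 = 18^(-1) mod 23 = 9
y2 = 23^(-1) mod 18 = 11
x = (10×18×9 + 5×23×11) mod 414 = 401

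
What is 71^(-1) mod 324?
251

gcd(71, 324) = 1, so the inverse exists.
Extended Euclidean algorithm on (324, 71):
324 = 4 × 71 + 40  ⟹  40 = (1)·324 + (-4)·71
71 = 1 × 40 + 31  ⟹  31 = (-1)·324 + (5)·71
40 = 1 × 31 + 9  ⟹  9 = (2)·324 + (-9)·71
31 = 3 × 9 + 4  ⟹  4 = (-7)·324 + (32)·71
9 = 2 × 4 + 1  ⟹  1 = (16)·324 + (-73)·71
So (-73)·71 ≡ 1 (mod 324), i.e. 71^(-1) ≡ -73 ≡ 251 (mod 324).
Check: 71 × 251 = 17821 ≡ 1 (mod 324)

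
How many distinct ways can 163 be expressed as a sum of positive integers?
142798995930

p(n) counts ways to write n as a sum of positive integers (order ignored).
Euler's pentagonal recurrence: p(k) = p(k-1) + p(k-2) - p(k-5) - p(k-7) + p(k-12) + p(k-15) - ... (offsets j(3j∓1)/2, signs ++--, p(0)=1, p(<0)=0).
DP table for k = 0..162: p(0)=1, p(1)=1, p(2)=2, p(3)=3, p(4)=5, p(5)=7, p(6)=11, p(7)=15, p(8)=22, p(9)=30, p(10)=42, p(11)=56, p(12)=77, p(13)=101, p(14)=135, p(15)=176, p(16)=231, p(17)=297, p(18)=385, p(19)=490, p(20)=627, p(21)=792, p(22)=1002, p(23)=1255, p(24)=1575, p(25)=1958, p(26)=2436, p(27)=3010, p(28)=3718, p(29)=4565, p(30)=5604, p(31)=6842, p(32)=8349, p(33)=10143, p(34)=12310, p(35)=14883, p(36)=17977, p(37)=21637, p(38)=26015, p(39)=31185, p(40)=37338, p(41)=44583, p(42)=53174, p(43)=63261, p(44)=75175, p(45)=89134, p(46)=105558, p(47)=124754, p(48)=147273, p(49)=173525, p(50)=204226, p(51)=239943, p(52)=281589, p(53)=329931, p(54)=386155, p(55)=451276, p(56)=526823, p(57)=614154, p(58)=715220, p(59)=831820, p(60)=966467, p(61)=1121505, p(62)=1300156, p(63)=1505499, p(64)=1741630, p(65)=2012558, p(66)=2323520, p(67)=2679689, p(68)=3087735, p(69)=3554345, p(70)=4087968, p(71)=4697205, p(72)=5392783, p(73)=6185689, p(74)=7089500, p(75)=8118264, p(76)=9289091, p(77)=10619863, p(78)=12132164, p(79)=13848650, p(80)=15796476, p(81)=18004327, p(82)=20506255, p(83)=23338469, p(84)=26543660, p(85)=30167357, p(86)=34262962, p(87)=38887673, p(88)=44108109, p(89)=49995925, p(90)=56634173, p(91)=64112359, p(92)=72533807, p(93)=82010177, p(94)=92669720, p(95)=104651419, p(96)=118114304, p(97)=133230930, p(98)=150198136, p(99)=169229875, p(100)=190569292, p(101)=214481126, p(102)=241265379, p(103)=271248950, p(104)=304801365, p(105)=342325709, p(106)=384276336, p(107)=431149389, p(108)=483502844, p(109)=541946240, p(110)=607163746, p(111)=679903203, p(112)=761002156, p(113)=851376628, p(114)=952050665, p(115)=1064144451, p(116)=1188908248, p(117)=1327710076, p(118)=1482074143, p(119)=1653668665, p(120)=1844349560, p(121)=2056148051, p(122)=2291320912, p(123)=2552338241, p(124)=2841940500, p(125)=3163127352, p(126)=3519222692, p(127)=3913864295, p(128)=4351078600, p(129)=4835271870, p(130)=5371315400, p(131)=5964539504, p(132)=6620830889, p(133)=7346629512, p(134)=8149040695, p(135)=9035836076, p(136)=10015581680, p(137)=11097645016, p(138)=12292341831, p(139)=13610949895, p(140)=15065878135, p(141)=16670689208, p(142)=18440293320, p(143)=20390982757, p(144)=22540654445, p(145)=24908858009, p(146)=27517052599, p(147)=30388671978, p(148)=33549419497, p(149)=37027355200, p(150)=40853235313, p(151)=45060624582, p(152)=49686288421, p(153)=54770336324, p(154)=60356673280, p(155)=66493182097, p(156)=73232243759, p(157)=80630964769, p(158)=88751778802, p(159)=97662728555, p(160)=107438159466, p(161)=118159068427, p(162)=129913904637.
Final step: p(163) = p(162) + p(161) - p(158) - p(156) + p(151) + p(148) - p(141) - p(137) + p(128) + p(123) - p(112) - p(106) + p(93) + p(86) - p(71) - p(63) + p(46) + p(37) - p(18) - p(8)
= 129913904637 + 118159068427 - 88751778802 - 73232243759 + 45060624582 + 33549419497 - 16670689208 - 11097645016 + 4351078600 + 2552338241 - 761002156 - 384276336 + 82010177 + 34262962 - 4697205 - 1505499 + 105558 + 21637 - 385 - 22
= 142798995930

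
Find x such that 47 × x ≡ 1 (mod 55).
48

gcd(47, 55) = 1, so the inverse exists.
Extended Euclidean algorithm on (55, 47):
55 = 1 × 47 + 8  ⟹  8 = (1)·55 + (-1)·47
47 = 5 × 8 + 7  ⟹  7 = (-5)·55 + (6)·47
8 = 1 × 7 + 1  ⟹  1 = (6)·55 + (-7)·47
So (-7)·47 ≡ 1 (mod 55), i.e. 47^(-1) ≡ -7 ≡ 48 (mod 55).
Check: 47 × 48 = 2256 ≡ 1 (mod 55)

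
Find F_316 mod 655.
122

Matrix identity: Q^n = [[F_(n+1), F_n], [F_n, F_(n-1)]] with Q = [[1,1],[1,0]].
n = 316 = 100111100₂. Square-and-multiply, entries mod 655:
Q^1 = [[1,1],[1,0]]
Q^2 = (Q^1)² = [[2,1],[1,1]]
Q^4 = (Q^2)² = [[5,3],[3,2]]
Q^9 = (Q^4)²·Q = [[55,34],[34,21]]
Q^19 = (Q^9)²·Q = [[215,251],[251,619]]
Q^39 = (Q^19)²·Q = [[230,496],[496,389]]
Q^79 = (Q^39)²·Q = [[65,236],[236,484]]
Q^158 = (Q^79)² = [[316,529],[529,442]]
Q^316 = (Q^158)² = [[452,122],[122,330]]
F_316 mod 655 = Q^316[0][1] = 122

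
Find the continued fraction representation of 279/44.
[6; 2, 1, 14]

Euclidean algorithm steps:
279 = 6 × 44 + 15
44 = 2 × 15 + 14
15 = 1 × 14 + 1
14 = 14 × 1 + 0
Continued fraction: [6; 2, 1, 14]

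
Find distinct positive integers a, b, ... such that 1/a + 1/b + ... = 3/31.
1/11 + 1/171 + 1/58311

Greedy algorithm:
3/31: ceiling(31/3) = 11, use 1/11
2/341: ceiling(341/2) = 171, use 1/171
1/58311: ceiling(58311/1) = 58311, use 1/58311
Result: 3/31 = 1/11 + 1/171 + 1/58311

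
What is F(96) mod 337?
104

Matrix identity: Q^n = [[F_(n+1), F_n], [F_n, F_(n-1)]] with Q = [[1,1],[1,0]].
n = 96 = 1100000₂. Square-and-multiply, entries mod 337:
Q^1 = [[1,1],[1,0]]
Q^3 = (Q^1)²·Q = [[3,2],[2,1]]
Q^6 = (Q^3)² = [[13,8],[8,5]]
Q^12 = (Q^6)² = [[233,144],[144,89]]
Q^24 = (Q^12)² = [[211,199],[199,12]]
Q^48 = (Q^24)² = [[209,230],[230,316]]
Q^96 = (Q^48)² = [[199,104],[104,95]]
F_96 mod 337 = Q^96[0][1] = 104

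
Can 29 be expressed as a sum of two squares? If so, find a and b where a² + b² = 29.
2² + 5² (a=2, b=5)

Factorization: 29 = 29
By Fermat: n is sum of two squares iff every prime p ≡ 3 (mod 4) appears to even power.
All primes ≡ 3 (mod 4) appear to even power.
Search a = 0, 1, 2, … for 29 - a² a perfect square: first hit at a = 2: 29 - 4 = 25 = 5².
29 = 2² + 5² = 4 + 25 ✓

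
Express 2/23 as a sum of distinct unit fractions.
1/12 + 1/276

Greedy algorithm:
2/23: ceiling(23/2) = 12, use 1/12
1/276: ceiling(276/1) = 276, use 1/276
Result: 2/23 = 1/12 + 1/276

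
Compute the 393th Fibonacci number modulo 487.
104

Matrix identity: Q^n = [[F_(n+1), F_n], [F_n, F_(n-1)]] with Q = [[1,1],[1,0]].
n = 393 = 110001001₂. Square-and-multiply, entries mod 487:
Q^1 = [[1,1],[1,0]]
Q^3 = (Q^1)²·Q = [[3,2],[2,1]]
Q^6 = (Q^3)² = [[13,8],[8,5]]
Q^12 = (Q^6)² = [[233,144],[144,89]]
Q^24 = (Q^12)² = [[27,103],[103,411]]
Q^49 = (Q^24)²·Q = [[447,137],[137,310]]
Q^98 = (Q^49)² = [[402,465],[465,424]]
Q^196 = (Q^98)² = [[404,334],[334,70]]
Q^393 = (Q^196)²·Q = [[145,104],[104,41]]
F_393 mod 487 = Q^393[0][1] = 104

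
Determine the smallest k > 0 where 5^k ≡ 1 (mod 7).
6

7 is prime, so ord(5) divides φ(7) = 6.
Divisors of 6: 1, 2, 3, 6.
Repeated squaring: 5^1 ≡ 5, 5^2 ≡ 4, 5^4 ≡ 2 (mod 7).
Test 5^d mod 7 for each divisor d in increasing order:
5^1 ≡ 5
5^2 ≡ 4
5^3 = 5^2·5^1 ≡ 6
5^6 = 5^4·5^2 ≡ 1  ← first divisor giving 1
The order is 6.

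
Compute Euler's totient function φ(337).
336

337 = 337
φ(n) = n × ∏(1 - 1/p) for each prime p dividing n
φ(337) = 337 × (1 - 1/337) = 336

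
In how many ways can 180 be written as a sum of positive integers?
684957390936

p(n) counts ways to write n as a sum of positive integers (order ignored).
Euler's pentagonal recurrence: p(k) = p(k-1) + p(k-2) - p(k-5) - p(k-7) + p(k-12) + p(k-15) - ... (offsets j(3j∓1)/2, signs ++--, p(0)=1, p(<0)=0).
DP table for k = 0..179: p(0)=1, p(1)=1, p(2)=2, p(3)=3, p(4)=5, p(5)=7, p(6)=11, p(7)=15, p(8)=22, p(9)=30, p(10)=42, p(11)=56, p(12)=77, p(13)=101, p(14)=135, p(15)=176, p(16)=231, p(17)=297, p(18)=385, p(19)=490, p(20)=627, p(21)=792, p(22)=1002, p(23)=1255, p(24)=1575, p(25)=1958, p(26)=2436, p(27)=3010, p(28)=3718, p(29)=4565, p(30)=5604, p(31)=6842, p(32)=8349, p(33)=10143, p(34)=12310, p(35)=14883, p(36)=17977, p(37)=21637, p(38)=26015, p(39)=31185, p(40)=37338, p(41)=44583, p(42)=53174, p(43)=63261, p(44)=75175, p(45)=89134, p(46)=105558, p(47)=124754, p(48)=147273, p(49)=173525, p(50)=204226, p(51)=239943, p(52)=281589, p(53)=329931, p(54)=386155, p(55)=451276, p(56)=526823, p(57)=614154, p(58)=715220, p(59)=831820, p(60)=966467, p(61)=1121505, p(62)=1300156, p(63)=1505499, p(64)=1741630, p(65)=2012558, p(66)=2323520, p(67)=2679689, p(68)=3087735, p(69)=3554345, p(70)=4087968, p(71)=4697205, p(72)=5392783, p(73)=6185689, p(74)=7089500, p(75)=8118264, p(76)=9289091, p(77)=10619863, p(78)=12132164, p(79)=13848650, p(80)=15796476, p(81)=18004327, p(82)=20506255, p(83)=23338469, p(84)=26543660, p(85)=30167357, p(86)=34262962, p(87)=38887673, p(88)=44108109, p(89)=49995925, p(90)=56634173, p(91)=64112359, p(92)=72533807, p(93)=82010177, p(94)=92669720, p(95)=104651419, p(96)=118114304, p(97)=133230930, p(98)=150198136, p(99)=169229875, p(100)=190569292, p(101)=214481126, p(102)=241265379, p(103)=271248950, p(104)=304801365, p(105)=342325709, p(106)=384276336, p(107)=431149389, p(108)=483502844, p(109)=541946240, p(110)=607163746, p(111)=679903203, p(112)=761002156, p(113)=851376628, p(114)=952050665, p(115)=1064144451, p(116)=1188908248, p(117)=1327710076, p(118)=1482074143, p(119)=1653668665, p(120)=1844349560, p(121)=2056148051, p(122)=2291320912, p(123)=2552338241, p(124)=2841940500, p(125)=3163127352, p(126)=3519222692, p(127)=3913864295, p(128)=4351078600, p(129)=4835271870, p(130)=5371315400, p(131)=5964539504, p(132)=6620830889, p(133)=7346629512, p(134)=8149040695, p(135)=9035836076, p(136)=10015581680, p(137)=11097645016, p(138)=12292341831, p(139)=13610949895, p(140)=15065878135, p(141)=16670689208, p(142)=18440293320, p(143)=20390982757, p(144)=22540654445, p(145)=24908858009, p(146)=27517052599, p(147)=30388671978, p(148)=33549419497, p(149)=37027355200, p(150)=40853235313, p(151)=45060624582, p(152)=49686288421, p(153)=54770336324, p(154)=60356673280, p(155)=66493182097, p(156)=73232243759, p(157)=80630964769, p(158)=88751778802, p(159)=97662728555, p(160)=107438159466, p(161)=118159068427, p(162)=129913904637, p(163)=142798995930, p(164)=156919475295, p(165)=172389800255, p(166)=189334822579, p(167)=207890420102, p(168)=228204732751, p(169)=250438925115, p(170)=274768617130, p(171)=301384802048, p(172)=330495499613, p(173)=362326859895, p(174)=397125074750, p(175)=435157697830, p(176)=476715857290, p(177)=522115831195, p(178)=571701605655, p(179)=625846753120.
Final step: p(180) = p(179) + p(178) - p(175) - p(173) + p(168) + p(165) - p(158) - p(154) + p(145) + p(140) - p(129) - p(123) + p(110) + p(103) - p(88) - p(80) + p(63) + p(54) - p(35) - p(25) + p(4)
= 625846753120 + 571701605655 - 435157697830 - 362326859895 + 228204732751 + 172389800255 - 88751778802 - 60356673280 + 24908858009 + 15065878135 - 4835271870 - 2552338241 + 607163746 + 271248950 - 44108109 - 15796476 + 1505499 + 386155 - 14883 - 1958 + 5
= 684957390936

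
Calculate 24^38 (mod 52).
4

Repeated squaring. Binary of 38 = 100110.
24^1 ≡ 24 (mod 52); 24^2 ≡ 4 (mod 52); 24^4 ≡ 16 (mod 52); 24^8 ≡ 48 (mod 52); 24^16 ≡ 16 (mod 52); 24^32 ≡ 48 (mod 52)
24^38 = 24^2 × 24^4 × 24^32 ≡ 4 (mod 52)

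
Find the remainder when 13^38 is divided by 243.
196

Repeated squaring. Binary of 38 = 100110.
13^1 ≡ 13 (mod 243); 13^2 ≡ 169 (mod 243); 13^4 ≡ 130 (mod 243); 13^8 ≡ 133 (mod 243); 13^16 ≡ 193 (mod 243); 13^32 ≡ 70 (mod 243)
13^38 = 13^2 × 13^4 × 13^32 ≡ 196 (mod 243)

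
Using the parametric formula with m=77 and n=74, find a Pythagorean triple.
(453, 11396, 11405)

Euclid's formula: a = m² - n², b = 2mn, c = m² + n²
m = 77, n = 74
a = 77² - 74² = 5929 - 5476 = 453
b = 2 × 77 × 74 = 11396
c = 77² + 74² = 5929 + 5476 = 11405
Verification: 453² + 11396² = 205209 + 129868816 = 130074025 = 11405² ✓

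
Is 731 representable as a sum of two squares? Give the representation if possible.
Not possible

Factorization: 731 = 17 × 43
By Fermat: n is sum of two squares iff every prime p ≡ 3 (mod 4) appears to even power.
Prime(s) ≡ 3 (mod 4) with odd exponent: [(43, 1)]
Therefore 731 cannot be expressed as a² + b².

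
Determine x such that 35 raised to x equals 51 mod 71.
5

Baby-step giant-step with step n = ⌈√71⌉ = 9.
Baby steps 35^j mod 71 (j:value) for j=0..8: 0:1, 1:35, 2:18, 3:62, 4:40, 5:51, 6:10, 7:66, 8:38.
h = 51 is already in the table at j=5, so x = 5.
Check: 35^5 ≡ 51 (mod 71).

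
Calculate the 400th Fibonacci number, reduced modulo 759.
297

Matrix identity: Q^n = [[F_(n+1), F_n], [F_n, F_(n-1)]] with Q = [[1,1],[1,0]].
n = 400 = 110010000₂. Square-and-multiply, entries mod 759:
Q^1 = [[1,1],[1,0]]
Q^3 = (Q^1)²·Q = [[3,2],[2,1]]
Q^6 = (Q^3)² = [[13,8],[8,5]]
Q^12 = (Q^6)² = [[233,144],[144,89]]
Q^25 = (Q^12)²·Q = [[712,643],[643,69]]
Q^50 = (Q^25)² = [[485,484],[484,1]]
Q^100 = (Q^50)² = [[419,693],[693,485]]
Q^200 = (Q^100)² = [[34,297],[297,496]]
Q^400 = (Q^200)² = [[562,297],[297,265]]
F_400 mod 759 = Q^400[0][1] = 297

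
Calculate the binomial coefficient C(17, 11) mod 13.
0

Using Lucas' theorem:
Write n=17 and k=11 in base 13:
n in base 13: [1, 4]
k in base 13: [0, 11]
C(17,11) mod 13 = ∏ C(n_i, k_i) mod 13
Digit binomials (mod 13): C(1,0) = 1; C(4,11) = 0 (k_i > n_i)
Product: 1 × 0 = 0 ≡ 0 (mod 13)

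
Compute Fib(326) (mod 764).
417

Matrix identity: Q^n = [[F_(n+1), F_n], [F_n, F_(n-1)]] with Q = [[1,1],[1,0]].
n = 326 = 101000110₂. Square-and-multiply, entries mod 764:
Q^1 = [[1,1],[1,0]]
Q^2 = (Q^1)² = [[2,1],[1,1]]
Q^5 = (Q^2)²·Q = [[8,5],[5,3]]
Q^10 = (Q^5)² = [[89,55],[55,34]]
Q^20 = (Q^10)² = [[250,653],[653,361]]
Q^40 = (Q^20)² = [[713,175],[175,538]]
Q^81 = (Q^40)²·Q = [[31,374],[374,421]]
Q^163 = (Q^81)²·Q = [[465,261],[261,204]]
Q^326 = (Q^163)² = [[138,417],[417,485]]
F_326 mod 764 = Q^326[0][1] = 417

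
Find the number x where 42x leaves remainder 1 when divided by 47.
28

gcd(42, 47) = 1, so the inverse exists.
Extended Euclidean algorithm on (47, 42):
47 = 1 × 42 + 5  ⟹  5 = (1)·47 + (-1)·42
42 = 8 × 5 + 2  ⟹  2 = (-8)·47 + (9)·42
5 = 2 × 2 + 1  ⟹  1 = (17)·47 + (-19)·42
So (-19)·42 ≡ 1 (mod 47), i.e. 42^(-1) ≡ -19 ≡ 28 (mod 47).
Check: 42 × 28 = 1176 ≡ 1 (mod 47)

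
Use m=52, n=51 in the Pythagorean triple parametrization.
(103, 5304, 5305)

Euclid's formula: a = m² - n², b = 2mn, c = m² + n²
m = 52, n = 51
a = 52² - 51² = 2704 - 2601 = 103
b = 2 × 52 × 51 = 5304
c = 52² + 51² = 2704 + 2601 = 5305
Verification: 103² + 5304² = 10609 + 28132416 = 28143025 = 5305² ✓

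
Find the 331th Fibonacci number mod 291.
227

Matrix identity: Q^n = [[F_(n+1), F_n], [F_n, F_(n-1)]] with Q = [[1,1],[1,0]].
n = 331 = 101001011₂. Square-and-multiply, entries mod 291:
Q^1 = [[1,1],[1,0]]
Q^2 = (Q^1)² = [[2,1],[1,1]]
Q^5 = (Q^2)²·Q = [[8,5],[5,3]]
Q^10 = (Q^5)² = [[89,55],[55,34]]
Q^20 = (Q^10)² = [[179,72],[72,107]]
Q^41 = (Q^20)²·Q = [[199,268],[268,222]]
Q^82 = (Q^41)² = [[263,211],[211,52]]
Q^165 = (Q^82)²·Q = [[26,200],[200,117]]
Q^331 = (Q^165)²·Q = [[18,227],[227,82]]
F_331 mod 291 = Q^331[0][1] = 227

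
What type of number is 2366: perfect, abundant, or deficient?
deficient

Proper divisors of 2366: sum = 1 + 2 + 7 + 13 + 14 + 26 + 91 + 169 + 182 + 338 + 1183 = 2026
Since 2026 < 2366, 2366 is deficient.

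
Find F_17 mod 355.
177

Matrix identity: Q^n = [[F_(n+1), F_n], [F_n, F_(n-1)]] with Q = [[1,1],[1,0]].
n = 17 = 10001₂. Square-and-multiply, entries mod 355:
Q^1 = [[1,1],[1,0]]
Q^2 = (Q^1)² = [[2,1],[1,1]]
Q^4 = (Q^2)² = [[5,3],[3,2]]
Q^8 = (Q^4)² = [[34,21],[21,13]]
Q^17 = (Q^8)²·Q = [[99,177],[177,277]]
F_17 mod 355 = Q^17[0][1] = 177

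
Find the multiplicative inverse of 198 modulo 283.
273

gcd(198, 283) = 1, so the inverse exists.
Extended Euclidean algorithm on (283, 198):
283 = 1 × 198 + 85  ⟹  85 = (1)·283 + (-1)·198
198 = 2 × 85 + 28  ⟹  28 = (-2)·283 + (3)·198
85 = 3 × 28 + 1  ⟹  1 = (7)·283 + (-10)·198
So (-10)·198 ≡ 1 (mod 283), i.e. 198^(-1) ≡ -10 ≡ 273 (mod 283).
Check: 198 × 273 = 54054 ≡ 1 (mod 283)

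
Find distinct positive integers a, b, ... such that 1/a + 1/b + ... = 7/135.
1/20 + 1/540

Greedy algorithm:
7/135: ceiling(135/7) = 20, use 1/20
1/540: ceiling(540/1) = 540, use 1/540
Result: 7/135 = 1/20 + 1/540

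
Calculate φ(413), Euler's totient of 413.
348

413 = 7 × 59
φ(n) = n × ∏(1 - 1/p) for each prime p dividing n
φ(413) = 413 × (1 - 1/7) × (1 - 1/59) = 348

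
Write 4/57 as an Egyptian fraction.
1/15 + 1/285

Greedy algorithm:
4/57: ceiling(57/4) = 15, use 1/15
1/285: ceiling(285/1) = 285, use 1/285
Result: 4/57 = 1/15 + 1/285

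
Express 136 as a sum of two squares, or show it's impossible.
6² + 10² (a=6, b=10)

Factorization: 136 = 2^3 × 17
By Fermat: n is sum of two squares iff every prime p ≡ 3 (mod 4) appears to even power.
All primes ≡ 3 (mod 4) appear to even power.
Search a = 0, 1, 2, … for 136 - a² a perfect square: first hit at a = 6: 136 - 36 = 100 = 10².
136 = 6² + 10² = 36 + 100 ✓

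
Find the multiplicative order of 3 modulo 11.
5

11 is prime, so ord(3) divides φ(11) = 10.
Divisors of 10: 1, 2, 5, 10.
Repeated squaring: 3^1 ≡ 3, 3^2 ≡ 9, 3^4 ≡ 4, 3^8 ≡ 5 (mod 11).
Test 3^d mod 11 for each divisor d in increasing order:
3^1 ≡ 3
3^2 ≡ 9
3^5 = 3^4·3^1 ≡ 1  ← first divisor giving 1
The order is 5.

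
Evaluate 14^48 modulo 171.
163

Repeated squaring. Binary of 48 = 110000.
14^1 ≡ 14 (mod 171); 14^2 ≡ 25 (mod 171); 14^4 ≡ 112 (mod 171); 14^8 ≡ 61 (mod 171); 14^16 ≡ 130 (mod 171); 14^32 ≡ 142 (mod 171)
14^48 = 14^16 × 14^32 ≡ 163 (mod 171)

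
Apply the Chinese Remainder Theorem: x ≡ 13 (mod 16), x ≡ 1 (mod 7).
29

Using Chinese Remainder Theorem:
M = 16 × 7 = 112
M1 = 7, M2 = 16
y1 = 7^(-1) mod 16 = 7
y2 = 16^(-1) mod 7 = 4
x = (13×7×7 + 1×16×4) mod 112 = 29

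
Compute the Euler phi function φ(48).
16

48 = 2^4 × 3
φ(n) = n × ∏(1 - 1/p) for each prime p dividing n
φ(48) = 48 × (1 - 1/2) × (1 - 1/3) = 16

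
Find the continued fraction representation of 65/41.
[1; 1, 1, 2, 2, 3]

Euclidean algorithm steps:
65 = 1 × 41 + 24
41 = 1 × 24 + 17
24 = 1 × 17 + 7
17 = 2 × 7 + 3
7 = 2 × 3 + 1
3 = 3 × 1 + 0
Continued fraction: [1; 1, 1, 2, 2, 3]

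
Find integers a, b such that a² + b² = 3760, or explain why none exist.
Not possible

Factorization: 3760 = 2^4 × 5 × 47
By Fermat: n is sum of two squares iff every prime p ≡ 3 (mod 4) appears to even power.
Prime(s) ≡ 3 (mod 4) with odd exponent: [(47, 1)]
Therefore 3760 cannot be expressed as a² + b².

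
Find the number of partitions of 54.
386155

p(n) counts ways to write n as a sum of positive integers (order ignored).
Euler's pentagonal recurrence: p(k) = p(k-1) + p(k-2) - p(k-5) - p(k-7) + p(k-12) + p(k-15) - ... (offsets j(3j∓1)/2, signs ++--, p(0)=1, p(<0)=0).
DP table for k = 0..53: p(0)=1, p(1)=1, p(2)=2, p(3)=3, p(4)=5, p(5)=7, p(6)=11, p(7)=15, p(8)=22, p(9)=30, p(10)=42, p(11)=56, p(12)=77, p(13)=101, p(14)=135, p(15)=176, p(16)=231, p(17)=297, p(18)=385, p(19)=490, p(20)=627, p(21)=792, p(22)=1002, p(23)=1255, p(24)=1575, p(25)=1958, p(26)=2436, p(27)=3010, p(28)=3718, p(29)=4565, p(30)=5604, p(31)=6842, p(32)=8349, p(33)=10143, p(34)=12310, p(35)=14883, p(36)=17977, p(37)=21637, p(38)=26015, p(39)=31185, p(40)=37338, p(41)=44583, p(42)=53174, p(43)=63261, p(44)=75175, p(45)=89134, p(46)=105558, p(47)=124754, p(48)=147273, p(49)=173525, p(50)=204226, p(51)=239943, p(52)=281589, p(53)=329931.
Final step: p(54) = p(53) + p(52) - p(49) - p(47) + p(42) + p(39) - p(32) - p(28) + p(19) + p(14) - p(3)
= 329931 + 281589 - 173525 - 124754 + 53174 + 31185 - 8349 - 3718 + 490 + 135 - 3
= 386155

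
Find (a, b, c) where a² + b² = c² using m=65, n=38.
(2781, 4940, 5669)

Euclid's formula: a = m² - n², b = 2mn, c = m² + n²
m = 65, n = 38
a = 65² - 38² = 4225 - 1444 = 2781
b = 2 × 65 × 38 = 4940
c = 65² + 38² = 4225 + 1444 = 5669
Verification: 2781² + 4940² = 7733961 + 24403600 = 32137561 = 5669² ✓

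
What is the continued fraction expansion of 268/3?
[89; 3]

Euclidean algorithm steps:
268 = 89 × 3 + 1
3 = 3 × 1 + 0
Continued fraction: [89; 3]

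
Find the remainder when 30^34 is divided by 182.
100

Repeated squaring. Binary of 34 = 100010.
30^1 ≡ 30 (mod 182); 30^2 ≡ 172 (mod 182); 30^4 ≡ 100 (mod 182); 30^8 ≡ 172 (mod 182); 30^16 ≡ 100 (mod 182); 30^32 ≡ 172 (mod 182)
30^34 = 30^2 × 30^32 ≡ 100 (mod 182)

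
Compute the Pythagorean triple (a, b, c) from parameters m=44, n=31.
(975, 2728, 2897)

Euclid's formula: a = m² - n², b = 2mn, c = m² + n²
m = 44, n = 31
a = 44² - 31² = 1936 - 961 = 975
b = 2 × 44 × 31 = 2728
c = 44² + 31² = 1936 + 961 = 2897
Verification: 975² + 2728² = 950625 + 7441984 = 8392609 = 2897² ✓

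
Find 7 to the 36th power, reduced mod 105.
91

Repeated squaring. Binary of 36 = 100100.
7^1 ≡ 7 (mod 105); 7^2 ≡ 49 (mod 105); 7^4 ≡ 91 (mod 105); 7^8 ≡ 91 (mod 105); 7^16 ≡ 91 (mod 105); 7^32 ≡ 91 (mod 105)
7^36 = 7^4 × 7^32 ≡ 91 (mod 105)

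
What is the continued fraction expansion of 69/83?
[0; 1, 4, 1, 13]

Euclidean algorithm steps:
69 = 0 × 83 + 69
83 = 1 × 69 + 14
69 = 4 × 14 + 13
14 = 1 × 13 + 1
13 = 13 × 1 + 0
Continued fraction: [0; 1, 4, 1, 13]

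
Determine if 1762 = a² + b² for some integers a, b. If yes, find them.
9² + 41² (a=9, b=41)

Factorization: 1762 = 2 × 881
By Fermat: n is sum of two squares iff every prime p ≡ 3 (mod 4) appears to even power.
All primes ≡ 3 (mod 4) appear to even power.
Search a = 0, 1, 2, … for 1762 - a² a perfect square: first hit at a = 9: 1762 - 81 = 1681 = 41².
1762 = 9² + 41² = 81 + 1681 ✓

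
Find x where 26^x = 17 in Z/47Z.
18

Baby-step giant-step with step n = ⌈√47⌉ = 7.
Baby steps 26^j mod 47 (j:value) for j=0..6: 0:1, 1:26, 2:18, 3:45, 4:42, 5:11, 6:4.
Giant-step multiplier: 26^(-7) ≡ 26^(46-7) = 26^39 ≡ 33 (mod 47).
Giant steps γ_i = 17·33^i mod 47: γ_0=17, γ_1=44, γ_2=42 (in table at j=4).
x = i·n + j = 2·7 + 4 = 18.
Check: 26^18 ≡ 17 (mod 47).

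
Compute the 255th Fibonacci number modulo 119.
36

Matrix identity: Q^n = [[F_(n+1), F_n], [F_n, F_(n-1)]] with Q = [[1,1],[1,0]].
n = 255 = 11111111₂. Square-and-multiply, entries mod 119:
Q^1 = [[1,1],[1,0]]
Q^3 = (Q^1)²·Q = [[3,2],[2,1]]
Q^7 = (Q^3)²·Q = [[21,13],[13,8]]
Q^15 = (Q^7)²·Q = [[35,15],[15,20]]
Q^31 = (Q^15)²·Q = [[14,22],[22,111]]
Q^63 = (Q^31)²·Q = [[98,85],[85,13]]
Q^127 = (Q^63)²·Q = [[84,50],[50,34]]
Q^255 = (Q^127)²·Q = [[105,36],[36,69]]
F_255 mod 119 = Q^255[0][1] = 36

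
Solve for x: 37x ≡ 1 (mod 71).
48

gcd(37, 71) = 1, so the inverse exists.
Extended Euclidean algorithm on (71, 37):
71 = 1 × 37 + 34  ⟹  34 = (1)·71 + (-1)·37
37 = 1 × 34 + 3  ⟹  3 = (-1)·71 + (2)·37
34 = 11 × 3 + 1  ⟹  1 = (12)·71 + (-23)·37
So (-23)·37 ≡ 1 (mod 71), i.e. 37^(-1) ≡ -23 ≡ 48 (mod 71).
Check: 37 × 48 = 1776 ≡ 1 (mod 71)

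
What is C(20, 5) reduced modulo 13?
8

Using Lucas' theorem:
Write n=20 and k=5 in base 13:
n in base 13: [1, 7]
k in base 13: [0, 5]
C(20,5) mod 13 = ∏ C(n_i, k_i) mod 13
Digit binomials (mod 13): C(1,0) = 1; C(7,5) = 21 ≡ 8
Product: 1 × 8 = 8 ≡ 8 (mod 13)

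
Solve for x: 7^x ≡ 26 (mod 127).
88

Baby-step giant-step with step n = ⌈√127⌉ = 12.
Baby steps 7^j mod 127 (j:value) for j=0..11: 0:1, 1:7, 2:49, 3:89, 4:115, 5:43, 6:47, 7:75, 8:17, 9:119, 10:71, 11:116.
Giant-step multiplier: 7^(-12) ≡ 7^(126-12) = 7^114 ≡ 94 (mod 127).
Giant steps γ_i = 26·94^i mod 127: γ_0=26, γ_1=31, γ_2=120, γ_3=104, γ_4=124, γ_5=99, γ_6=35, γ_7=115 (in table at j=4).
x = i·n + j = 7·12 + 4 = 88.
Check: 7^88 ≡ 26 (mod 127).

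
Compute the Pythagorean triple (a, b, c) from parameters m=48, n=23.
(1775, 2208, 2833)

Euclid's formula: a = m² - n², b = 2mn, c = m² + n²
m = 48, n = 23
a = 48² - 23² = 2304 - 529 = 1775
b = 2 × 48 × 23 = 2208
c = 48² + 23² = 2304 + 529 = 2833
Verification: 1775² + 2208² = 3150625 + 4875264 = 8025889 = 2833² ✓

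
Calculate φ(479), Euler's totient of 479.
478

479 = 479
φ(n) = n × ∏(1 - 1/p) for each prime p dividing n
φ(479) = 479 × (1 - 1/479) = 478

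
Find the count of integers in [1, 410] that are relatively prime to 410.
160

410 = 2 × 5 × 41
φ(n) = n × ∏(1 - 1/p) for each prime p dividing n
φ(410) = 410 × (1 - 1/2) × (1 - 1/5) × (1 - 1/41) = 160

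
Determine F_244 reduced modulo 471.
264

Matrix identity: Q^n = [[F_(n+1), F_n], [F_n, F_(n-1)]] with Q = [[1,1],[1,0]].
n = 244 = 11110100₂. Square-and-multiply, entries mod 471:
Q^1 = [[1,1],[1,0]]
Q^3 = (Q^1)²·Q = [[3,2],[2,1]]
Q^7 = (Q^3)²·Q = [[21,13],[13,8]]
Q^15 = (Q^7)²·Q = [[45,139],[139,377]]
Q^30 = (Q^15)² = [[151,254],[254,368]]
Q^61 = (Q^30)²·Q = [[128,182],[182,417]]
Q^122 = (Q^61)² = [[53,280],[280,244]]
Q^244 = (Q^122)² = [[197,264],[264,404]]
F_244 mod 471 = Q^244[0][1] = 264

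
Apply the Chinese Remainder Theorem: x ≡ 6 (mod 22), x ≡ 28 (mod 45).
28

Using Chinese Remainder Theorem:
M = 22 × 45 = 990
M1 = 45, M2 = 22
y1 = 45^(-1) mod 22 = 1
y2 = 22^(-1) mod 45 = 43
x = (6×45×1 + 28×22×43) mod 990 = 28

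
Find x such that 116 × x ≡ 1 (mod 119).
79

gcd(116, 119) = 1, so the inverse exists.
Extended Euclidean algorithm on (119, 116):
119 = 1 × 116 + 3  ⟹  3 = (1)·119 + (-1)·116
116 = 38 × 3 + 2  ⟹  2 = (-38)·119 + (39)·116
3 = 1 × 2 + 1  ⟹  1 = (39)·119 + (-40)·116
So (-40)·116 ≡ 1 (mod 119), i.e. 116^(-1) ≡ -40 ≡ 79 (mod 119).
Check: 116 × 79 = 9164 ≡ 1 (mod 119)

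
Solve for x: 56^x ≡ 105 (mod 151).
80

Baby-step giant-step with step n = ⌈√151⌉ = 13.
Baby steps 56^j mod 151 (j:value) for j=0..12: 0:1, 1:56, 2:116, 3:3, 4:17, 5:46, 6:9, 7:51, 8:138, 9:27, 10:2, 11:112, 12:81.
Giant-step multiplier: 56^(-13) ≡ 56^(150-13) = 56^137 ≡ 126 (mod 151).
Giant steps γ_i = 105·126^i mod 151: γ_0=105, γ_1=93, γ_2=91, γ_3=141, γ_4=99, γ_5=92, γ_6=116 (in table at j=2).
x = i·n + j = 6·13 + 2 = 80.
Check: 56^80 ≡ 105 (mod 151).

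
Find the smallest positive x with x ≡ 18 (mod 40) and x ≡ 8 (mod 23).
698

Using Chinese Remainder Theorem:
M = 40 × 23 = 920
M1 = 23, M2 = 40
y1 = 23^(-1) mod 40 = 7
y2 = 40^(-1) mod 23 = 19
x = (18×23×7 + 8×40×19) mod 920 = 698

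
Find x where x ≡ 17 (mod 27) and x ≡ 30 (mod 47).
1205

Using Chinese Remainder Theorem:
M = 27 × 47 = 1269
M1 = 47, M2 = 27
y1 = 47^(-1) mod 27 = 23
y2 = 27^(-1) mod 47 = 7
x = (17×47×23 + 30×27×7) mod 1269 = 1205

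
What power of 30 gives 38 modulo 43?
8

Baby-step giant-step with step n = ⌈√43⌉ = 7.
Baby steps 30^j mod 43 (j:value) for j=0..6: 0:1, 1:30, 2:40, 3:39, 4:9, 5:12, 6:16.
Giant-step multiplier: 30^(-7) ≡ 30^(42-7) = 30^35 ≡ 37 (mod 43).
Giant steps γ_i = 38·37^i mod 43: γ_0=38, γ_1=30 (in table at j=1).
x = i·n + j = 1·7 + 1 = 8.
Check: 30^8 ≡ 38 (mod 43).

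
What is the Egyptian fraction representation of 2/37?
1/19 + 1/703

Greedy algorithm:
2/37: ceiling(37/2) = 19, use 1/19
1/703: ceiling(703/1) = 703, use 1/703
Result: 2/37 = 1/19 + 1/703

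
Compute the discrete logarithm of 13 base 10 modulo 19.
13

Baby-step giant-step with step n = ⌈√19⌉ = 5.
Baby steps 10^j mod 19 (j:value) for j=0..4: 0:1, 1:10, 2:5, 3:12, 4:6.
Giant-step multiplier: 10^(-5) ≡ 10^(18-5) = 10^13 ≡ 13 (mod 19).
Giant steps γ_i = 13·13^i mod 19: γ_0=13, γ_1=17, γ_2=12 (in table at j=3).
x = i·n + j = 2·5 + 3 = 13.
Check: 10^13 ≡ 13 (mod 19).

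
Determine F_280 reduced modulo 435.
0

Matrix identity: Q^n = [[F_(n+1), F_n], [F_n, F_(n-1)]] with Q = [[1,1],[1,0]].
n = 280 = 100011000₂. Square-and-multiply, entries mod 435:
Q^1 = [[1,1],[1,0]]
Q^2 = (Q^1)² = [[2,1],[1,1]]
Q^4 = (Q^2)² = [[5,3],[3,2]]
Q^8 = (Q^4)² = [[34,21],[21,13]]
Q^17 = (Q^8)²·Q = [[409,292],[292,117]]
Q^35 = (Q^17)²·Q = [[282,245],[245,37]]
Q^70 = (Q^35)² = [[349,290],[290,59]]
Q^140 = (Q^70)² = [[146,0],[0,146]]
Q^280 = (Q^140)² = [[1,0],[0,1]]
F_280 mod 435 = Q^280[0][1] = 0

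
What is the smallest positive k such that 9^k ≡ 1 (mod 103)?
17

103 is prime, so ord(9) divides φ(103) = 102.
Divisors of 102: 1, 2, 3, 6, 17, 34, 51, 102.
Repeated squaring: 9^1 ≡ 9, 9^2 ≡ 81, 9^4 ≡ 72, 9^8 ≡ 34, 9^16 ≡ 23, 9^32 ≡ 14, 9^64 ≡ 93 (mod 103).
Test 9^d mod 103 for each divisor d in increasing order:
9^1 ≡ 9
9^2 ≡ 81
9^3 = 9^2·9^1 ≡ 8
9^6 = 9^4·9^2 ≡ 64
9^17 = 9^16·9^1 ≡ 1  ← first divisor giving 1
The order is 17.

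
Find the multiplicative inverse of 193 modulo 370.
347

gcd(193, 370) = 1, so the inverse exists.
Extended Euclidean algorithm on (370, 193):
370 = 1 × 193 + 177  ⟹  177 = (1)·370 + (-1)·193
193 = 1 × 177 + 16  ⟹  16 = (-1)·370 + (2)·193
177 = 11 × 16 + 1  ⟹  1 = (12)·370 + (-23)·193
So (-23)·193 ≡ 1 (mod 370), i.e. 193^(-1) ≡ -23 ≡ 347 (mod 370).
Check: 193 × 347 = 66971 ≡ 1 (mod 370)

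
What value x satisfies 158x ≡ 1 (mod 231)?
212

gcd(158, 231) = 1, so the inverse exists.
Extended Euclidean algorithm on (231, 158):
231 = 1 × 158 + 73  ⟹  73 = (1)·231 + (-1)·158
158 = 2 × 73 + 12  ⟹  12 = (-2)·231 + (3)·158
73 = 6 × 12 + 1  ⟹  1 = (13)·231 + (-19)·158
So (-19)·158 ≡ 1 (mod 231), i.e. 158^(-1) ≡ -19 ≡ 212 (mod 231).
Check: 158 × 212 = 33496 ≡ 1 (mod 231)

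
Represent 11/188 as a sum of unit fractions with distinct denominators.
1/18 + 1/339 + 1/191196

Greedy algorithm:
11/188: ceiling(188/11) = 18, use 1/18
5/1692: ceiling(1692/5) = 339, use 1/339
1/191196: ceiling(191196/1) = 191196, use 1/191196
Result: 11/188 = 1/18 + 1/339 + 1/191196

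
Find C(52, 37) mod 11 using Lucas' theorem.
5

Using Lucas' theorem:
Write n=52 and k=37 in base 11:
n in base 11: [4, 8]
k in base 11: [3, 4]
C(52,37) mod 11 = ∏ C(n_i, k_i) mod 11
Digit binomials (mod 11): C(4,3) = 4; C(8,4) = 70 ≡ 4
Product: 4 × 4 = 16 ≡ 5 (mod 11)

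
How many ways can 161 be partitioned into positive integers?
118159068427

p(n) counts ways to write n as a sum of positive integers (order ignored).
Euler's pentagonal recurrence: p(k) = p(k-1) + p(k-2) - p(k-5) - p(k-7) + p(k-12) + p(k-15) - ... (offsets j(3j∓1)/2, signs ++--, p(0)=1, p(<0)=0).
DP table for k = 0..160: p(0)=1, p(1)=1, p(2)=2, p(3)=3, p(4)=5, p(5)=7, p(6)=11, p(7)=15, p(8)=22, p(9)=30, p(10)=42, p(11)=56, p(12)=77, p(13)=101, p(14)=135, p(15)=176, p(16)=231, p(17)=297, p(18)=385, p(19)=490, p(20)=627, p(21)=792, p(22)=1002, p(23)=1255, p(24)=1575, p(25)=1958, p(26)=2436, p(27)=3010, p(28)=3718, p(29)=4565, p(30)=5604, p(31)=6842, p(32)=8349, p(33)=10143, p(34)=12310, p(35)=14883, p(36)=17977, p(37)=21637, p(38)=26015, p(39)=31185, p(40)=37338, p(41)=44583, p(42)=53174, p(43)=63261, p(44)=75175, p(45)=89134, p(46)=105558, p(47)=124754, p(48)=147273, p(49)=173525, p(50)=204226, p(51)=239943, p(52)=281589, p(53)=329931, p(54)=386155, p(55)=451276, p(56)=526823, p(57)=614154, p(58)=715220, p(59)=831820, p(60)=966467, p(61)=1121505, p(62)=1300156, p(63)=1505499, p(64)=1741630, p(65)=2012558, p(66)=2323520, p(67)=2679689, p(68)=3087735, p(69)=3554345, p(70)=4087968, p(71)=4697205, p(72)=5392783, p(73)=6185689, p(74)=7089500, p(75)=8118264, p(76)=9289091, p(77)=10619863, p(78)=12132164, p(79)=13848650, p(80)=15796476, p(81)=18004327, p(82)=20506255, p(83)=23338469, p(84)=26543660, p(85)=30167357, p(86)=34262962, p(87)=38887673, p(88)=44108109, p(89)=49995925, p(90)=56634173, p(91)=64112359, p(92)=72533807, p(93)=82010177, p(94)=92669720, p(95)=104651419, p(96)=118114304, p(97)=133230930, p(98)=150198136, p(99)=169229875, p(100)=190569292, p(101)=214481126, p(102)=241265379, p(103)=271248950, p(104)=304801365, p(105)=342325709, p(106)=384276336, p(107)=431149389, p(108)=483502844, p(109)=541946240, p(110)=607163746, p(111)=679903203, p(112)=761002156, p(113)=851376628, p(114)=952050665, p(115)=1064144451, p(116)=1188908248, p(117)=1327710076, p(118)=1482074143, p(119)=1653668665, p(120)=1844349560, p(121)=2056148051, p(122)=2291320912, p(123)=2552338241, p(124)=2841940500, p(125)=3163127352, p(126)=3519222692, p(127)=3913864295, p(128)=4351078600, p(129)=4835271870, p(130)=5371315400, p(131)=5964539504, p(132)=6620830889, p(133)=7346629512, p(134)=8149040695, p(135)=9035836076, p(136)=10015581680, p(137)=11097645016, p(138)=12292341831, p(139)=13610949895, p(140)=15065878135, p(141)=16670689208, p(142)=18440293320, p(143)=20390982757, p(144)=22540654445, p(145)=24908858009, p(146)=27517052599, p(147)=30388671978, p(148)=33549419497, p(149)=37027355200, p(150)=40853235313, p(151)=45060624582, p(152)=49686288421, p(153)=54770336324, p(154)=60356673280, p(155)=66493182097, p(156)=73232243759, p(157)=80630964769, p(158)=88751778802, p(159)=97662728555, p(160)=107438159466.
Final step: p(161) = p(160) + p(159) - p(156) - p(154) + p(149) + p(146) - p(139) - p(135) + p(126) + p(121) - p(110) - p(104) + p(91) + p(84) - p(69) - p(61) + p(44) + p(35) - p(16) - p(6)
= 107438159466 + 97662728555 - 73232243759 - 60356673280 + 37027355200 + 27517052599 - 13610949895 - 9035836076 + 3519222692 + 2056148051 - 607163746 - 304801365 + 64112359 + 26543660 - 3554345 - 1121505 + 75175 + 14883 - 231 - 11
= 118159068427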